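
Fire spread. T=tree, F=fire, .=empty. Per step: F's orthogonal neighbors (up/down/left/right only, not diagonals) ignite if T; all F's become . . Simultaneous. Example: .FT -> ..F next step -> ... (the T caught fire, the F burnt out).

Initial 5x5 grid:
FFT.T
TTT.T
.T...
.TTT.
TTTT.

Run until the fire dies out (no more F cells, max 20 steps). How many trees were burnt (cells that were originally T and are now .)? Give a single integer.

Step 1: +3 fires, +2 burnt (F count now 3)
Step 2: +2 fires, +3 burnt (F count now 2)
Step 3: +1 fires, +2 burnt (F count now 1)
Step 4: +2 fires, +1 burnt (F count now 2)
Step 5: +3 fires, +2 burnt (F count now 3)
Step 6: +1 fires, +3 burnt (F count now 1)
Step 7: +0 fires, +1 burnt (F count now 0)
Fire out after step 7
Initially T: 14, now '.': 23
Total burnt (originally-T cells now '.'): 12

Answer: 12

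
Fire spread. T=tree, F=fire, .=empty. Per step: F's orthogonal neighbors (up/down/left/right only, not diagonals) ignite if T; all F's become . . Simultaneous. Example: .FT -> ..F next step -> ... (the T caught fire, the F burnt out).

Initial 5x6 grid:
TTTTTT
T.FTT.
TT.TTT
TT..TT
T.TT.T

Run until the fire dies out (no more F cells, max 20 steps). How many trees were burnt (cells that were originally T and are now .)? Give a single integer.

Answer: 20

Derivation:
Step 1: +2 fires, +1 burnt (F count now 2)
Step 2: +4 fires, +2 burnt (F count now 4)
Step 3: +3 fires, +4 burnt (F count now 3)
Step 4: +4 fires, +3 burnt (F count now 4)
Step 5: +2 fires, +4 burnt (F count now 2)
Step 6: +3 fires, +2 burnt (F count now 3)
Step 7: +2 fires, +3 burnt (F count now 2)
Step 8: +0 fires, +2 burnt (F count now 0)
Fire out after step 8
Initially T: 22, now '.': 28
Total burnt (originally-T cells now '.'): 20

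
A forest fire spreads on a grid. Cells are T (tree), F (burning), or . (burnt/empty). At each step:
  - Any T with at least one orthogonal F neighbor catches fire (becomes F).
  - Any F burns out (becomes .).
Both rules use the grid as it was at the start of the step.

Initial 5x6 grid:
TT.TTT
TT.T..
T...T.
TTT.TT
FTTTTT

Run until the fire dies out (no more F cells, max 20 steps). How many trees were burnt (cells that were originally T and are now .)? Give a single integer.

Step 1: +2 fires, +1 burnt (F count now 2)
Step 2: +3 fires, +2 burnt (F count now 3)
Step 3: +3 fires, +3 burnt (F count now 3)
Step 4: +3 fires, +3 burnt (F count now 3)
Step 5: +3 fires, +3 burnt (F count now 3)
Step 6: +2 fires, +3 burnt (F count now 2)
Step 7: +0 fires, +2 burnt (F count now 0)
Fire out after step 7
Initially T: 20, now '.': 26
Total burnt (originally-T cells now '.'): 16

Answer: 16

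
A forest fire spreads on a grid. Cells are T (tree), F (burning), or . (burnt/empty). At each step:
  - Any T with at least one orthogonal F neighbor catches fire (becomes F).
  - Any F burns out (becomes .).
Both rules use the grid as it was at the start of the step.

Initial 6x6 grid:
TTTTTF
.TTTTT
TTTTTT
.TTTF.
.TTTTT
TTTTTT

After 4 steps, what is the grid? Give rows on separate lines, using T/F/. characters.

Step 1: 5 trees catch fire, 2 burn out
  TTTTF.
  .TTTTF
  TTTTFT
  .TTF..
  .TTTFT
  TTTTTT
Step 2: 8 trees catch fire, 5 burn out
  TTTF..
  .TTTF.
  TTTF.F
  .TF...
  .TTF.F
  TTTTFT
Step 3: 7 trees catch fire, 8 burn out
  TTF...
  .TTF..
  TTF...
  .F....
  .TF...
  TTTF.F
Step 4: 5 trees catch fire, 7 burn out
  TF....
  .TF...
  TF....
  ......
  .F....
  TTF...

TF....
.TF...
TF....
......
.F....
TTF...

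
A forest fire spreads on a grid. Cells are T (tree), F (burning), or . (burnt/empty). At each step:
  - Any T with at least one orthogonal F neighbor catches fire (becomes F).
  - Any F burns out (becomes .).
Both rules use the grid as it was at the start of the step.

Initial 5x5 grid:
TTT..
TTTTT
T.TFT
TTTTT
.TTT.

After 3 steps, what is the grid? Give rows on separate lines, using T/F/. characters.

Step 1: 4 trees catch fire, 1 burn out
  TTT..
  TTTFT
  T.F.F
  TTTFT
  .TTT.
Step 2: 5 trees catch fire, 4 burn out
  TTT..
  TTF.F
  T....
  TTF.F
  .TTF.
Step 3: 4 trees catch fire, 5 burn out
  TTF..
  TF...
  T....
  TF...
  .TF..

TTF..
TF...
T....
TF...
.TF..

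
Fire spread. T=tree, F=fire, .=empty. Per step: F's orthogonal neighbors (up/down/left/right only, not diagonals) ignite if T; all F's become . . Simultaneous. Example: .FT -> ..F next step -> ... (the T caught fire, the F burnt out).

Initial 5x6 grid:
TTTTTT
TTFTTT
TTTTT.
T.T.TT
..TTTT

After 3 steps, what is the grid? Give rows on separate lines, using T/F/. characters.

Step 1: 4 trees catch fire, 1 burn out
  TTFTTT
  TF.FTT
  TTFTT.
  T.T.TT
  ..TTTT
Step 2: 7 trees catch fire, 4 burn out
  TF.FTT
  F...FT
  TF.FT.
  T.F.TT
  ..TTTT
Step 3: 6 trees catch fire, 7 burn out
  F...FT
  .....F
  F...F.
  T...TT
  ..FTTT

F...FT
.....F
F...F.
T...TT
..FTTT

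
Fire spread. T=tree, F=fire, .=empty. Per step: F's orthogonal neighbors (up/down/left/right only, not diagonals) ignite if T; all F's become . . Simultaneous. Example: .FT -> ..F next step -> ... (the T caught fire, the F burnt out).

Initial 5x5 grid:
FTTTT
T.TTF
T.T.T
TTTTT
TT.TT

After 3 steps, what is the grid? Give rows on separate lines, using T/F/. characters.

Step 1: 5 trees catch fire, 2 burn out
  .FTTF
  F.TF.
  T.T.F
  TTTTT
  TT.TT
Step 2: 5 trees catch fire, 5 burn out
  ..FF.
  ..F..
  F.T..
  TTTTF
  TT.TT
Step 3: 4 trees catch fire, 5 burn out
  .....
  .....
  ..F..
  FTTF.
  TT.TF

.....
.....
..F..
FTTF.
TT.TF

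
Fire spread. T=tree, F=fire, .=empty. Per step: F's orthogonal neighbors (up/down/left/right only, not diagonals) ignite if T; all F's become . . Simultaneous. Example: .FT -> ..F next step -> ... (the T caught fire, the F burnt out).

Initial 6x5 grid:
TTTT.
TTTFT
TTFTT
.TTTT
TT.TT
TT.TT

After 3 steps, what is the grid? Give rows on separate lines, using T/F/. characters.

Step 1: 6 trees catch fire, 2 burn out
  TTTF.
  TTF.F
  TF.FT
  .TFTT
  TT.TT
  TT.TT
Step 2: 6 trees catch fire, 6 burn out
  TTF..
  TF...
  F...F
  .F.FT
  TT.TT
  TT.TT
Step 3: 5 trees catch fire, 6 burn out
  TF...
  F....
  .....
  ....F
  TF.FT
  TT.TT

TF...
F....
.....
....F
TF.FT
TT.TT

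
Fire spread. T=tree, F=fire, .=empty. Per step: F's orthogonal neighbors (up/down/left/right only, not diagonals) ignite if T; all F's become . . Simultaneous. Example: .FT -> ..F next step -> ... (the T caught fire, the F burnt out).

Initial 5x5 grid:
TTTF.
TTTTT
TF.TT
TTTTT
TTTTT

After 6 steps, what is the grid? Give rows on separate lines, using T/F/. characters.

Step 1: 5 trees catch fire, 2 burn out
  TTF..
  TFTFT
  F..TT
  TFTTT
  TTTTT
Step 2: 8 trees catch fire, 5 burn out
  TF...
  F.F.F
  ...FT
  F.FTT
  TFTTT
Step 3: 5 trees catch fire, 8 burn out
  F....
  .....
  ....F
  ...FT
  F.FTT
Step 4: 2 trees catch fire, 5 burn out
  .....
  .....
  .....
  ....F
  ...FT
Step 5: 1 trees catch fire, 2 burn out
  .....
  .....
  .....
  .....
  ....F
Step 6: 0 trees catch fire, 1 burn out
  .....
  .....
  .....
  .....
  .....

.....
.....
.....
.....
.....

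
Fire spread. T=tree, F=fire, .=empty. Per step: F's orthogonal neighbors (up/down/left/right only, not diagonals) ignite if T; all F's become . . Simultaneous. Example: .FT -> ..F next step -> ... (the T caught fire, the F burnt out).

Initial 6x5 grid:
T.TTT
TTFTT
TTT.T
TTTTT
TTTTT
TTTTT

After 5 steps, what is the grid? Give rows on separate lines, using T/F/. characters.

Step 1: 4 trees catch fire, 1 burn out
  T.FTT
  TF.FT
  TTF.T
  TTTTT
  TTTTT
  TTTTT
Step 2: 5 trees catch fire, 4 burn out
  T..FT
  F...F
  TF..T
  TTFTT
  TTTTT
  TTTTT
Step 3: 7 trees catch fire, 5 burn out
  F...F
  .....
  F...F
  TF.FT
  TTFTT
  TTTTT
Step 4: 5 trees catch fire, 7 burn out
  .....
  .....
  .....
  F...F
  TF.FT
  TTFTT
Step 5: 4 trees catch fire, 5 burn out
  .....
  .....
  .....
  .....
  F...F
  TF.FT

.....
.....
.....
.....
F...F
TF.FT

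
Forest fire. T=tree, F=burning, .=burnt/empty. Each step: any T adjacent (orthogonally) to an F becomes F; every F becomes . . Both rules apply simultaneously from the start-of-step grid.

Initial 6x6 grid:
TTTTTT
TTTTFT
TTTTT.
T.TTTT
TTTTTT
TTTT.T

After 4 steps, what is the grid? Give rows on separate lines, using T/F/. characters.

Step 1: 4 trees catch fire, 1 burn out
  TTTTFT
  TTTF.F
  TTTTF.
  T.TTTT
  TTTTTT
  TTTT.T
Step 2: 5 trees catch fire, 4 burn out
  TTTF.F
  TTF...
  TTTF..
  T.TTFT
  TTTTTT
  TTTT.T
Step 3: 6 trees catch fire, 5 burn out
  TTF...
  TF....
  TTF...
  T.TF.F
  TTTTFT
  TTTT.T
Step 4: 6 trees catch fire, 6 burn out
  TF....
  F.....
  TF....
  T.F...
  TTTF.F
  TTTT.T

TF....
F.....
TF....
T.F...
TTTF.F
TTTT.T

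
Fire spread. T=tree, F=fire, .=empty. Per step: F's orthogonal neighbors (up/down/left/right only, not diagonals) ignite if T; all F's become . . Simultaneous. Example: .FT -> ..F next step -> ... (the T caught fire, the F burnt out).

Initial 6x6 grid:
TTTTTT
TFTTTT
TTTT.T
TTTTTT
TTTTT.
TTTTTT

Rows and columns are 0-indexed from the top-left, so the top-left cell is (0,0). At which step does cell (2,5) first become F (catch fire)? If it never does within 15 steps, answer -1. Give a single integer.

Step 1: cell (2,5)='T' (+4 fires, +1 burnt)
Step 2: cell (2,5)='T' (+6 fires, +4 burnt)
Step 3: cell (2,5)='T' (+6 fires, +6 burnt)
Step 4: cell (2,5)='T' (+6 fires, +6 burnt)
Step 5: cell (2,5)='F' (+6 fires, +6 burnt)
  -> target ignites at step 5
Step 6: cell (2,5)='.' (+3 fires, +6 burnt)
Step 7: cell (2,5)='.' (+1 fires, +3 burnt)
Step 8: cell (2,5)='.' (+1 fires, +1 burnt)
Step 9: cell (2,5)='.' (+0 fires, +1 burnt)
  fire out at step 9

5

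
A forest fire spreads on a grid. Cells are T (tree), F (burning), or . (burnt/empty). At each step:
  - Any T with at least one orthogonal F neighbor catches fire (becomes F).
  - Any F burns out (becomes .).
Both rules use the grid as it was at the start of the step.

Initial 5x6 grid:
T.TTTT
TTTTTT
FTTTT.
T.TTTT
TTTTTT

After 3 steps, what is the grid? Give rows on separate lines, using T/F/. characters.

Step 1: 3 trees catch fire, 1 burn out
  T.TTTT
  FTTTTT
  .FTTT.
  F.TTTT
  TTTTTT
Step 2: 4 trees catch fire, 3 burn out
  F.TTTT
  .FTTTT
  ..FTT.
  ..TTTT
  FTTTTT
Step 3: 4 trees catch fire, 4 burn out
  ..TTTT
  ..FTTT
  ...FT.
  ..FTTT
  .FTTTT

..TTTT
..FTTT
...FT.
..FTTT
.FTTTT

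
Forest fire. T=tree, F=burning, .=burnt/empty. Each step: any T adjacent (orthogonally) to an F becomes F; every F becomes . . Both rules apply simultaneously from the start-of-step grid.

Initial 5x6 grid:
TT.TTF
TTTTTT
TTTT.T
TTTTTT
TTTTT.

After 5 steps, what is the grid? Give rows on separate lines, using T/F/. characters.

Step 1: 2 trees catch fire, 1 burn out
  TT.TF.
  TTTTTF
  TTTT.T
  TTTTTT
  TTTTT.
Step 2: 3 trees catch fire, 2 burn out
  TT.F..
  TTTTF.
  TTTT.F
  TTTTTT
  TTTTT.
Step 3: 2 trees catch fire, 3 burn out
  TT....
  TTTF..
  TTTT..
  TTTTTF
  TTTTT.
Step 4: 3 trees catch fire, 2 burn out
  TT....
  TTF...
  TTTF..
  TTTTF.
  TTTTT.
Step 5: 4 trees catch fire, 3 burn out
  TT....
  TF....
  TTF...
  TTTF..
  TTTTF.

TT....
TF....
TTF...
TTTF..
TTTTF.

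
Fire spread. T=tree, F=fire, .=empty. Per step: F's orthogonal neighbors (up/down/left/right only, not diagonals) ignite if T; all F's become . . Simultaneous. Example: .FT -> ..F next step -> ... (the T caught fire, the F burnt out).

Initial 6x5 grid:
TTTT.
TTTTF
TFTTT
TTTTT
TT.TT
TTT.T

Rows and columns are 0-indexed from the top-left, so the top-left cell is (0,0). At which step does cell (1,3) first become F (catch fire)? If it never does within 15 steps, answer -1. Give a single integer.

Step 1: cell (1,3)='F' (+6 fires, +2 burnt)
  -> target ignites at step 1
Step 2: cell (1,3)='.' (+9 fires, +6 burnt)
Step 3: cell (1,3)='.' (+6 fires, +9 burnt)
Step 4: cell (1,3)='.' (+4 fires, +6 burnt)
Step 5: cell (1,3)='.' (+0 fires, +4 burnt)
  fire out at step 5

1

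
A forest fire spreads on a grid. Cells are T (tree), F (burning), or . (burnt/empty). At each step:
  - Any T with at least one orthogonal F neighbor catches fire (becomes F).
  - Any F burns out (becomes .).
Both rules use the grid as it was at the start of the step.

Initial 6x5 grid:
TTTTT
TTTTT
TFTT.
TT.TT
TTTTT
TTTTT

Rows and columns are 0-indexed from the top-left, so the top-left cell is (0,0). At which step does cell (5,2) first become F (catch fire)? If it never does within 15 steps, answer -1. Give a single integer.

Step 1: cell (5,2)='T' (+4 fires, +1 burnt)
Step 2: cell (5,2)='T' (+6 fires, +4 burnt)
Step 3: cell (5,2)='T' (+7 fires, +6 burnt)
Step 4: cell (5,2)='F' (+6 fires, +7 burnt)
  -> target ignites at step 4
Step 5: cell (5,2)='.' (+3 fires, +6 burnt)
Step 6: cell (5,2)='.' (+1 fires, +3 burnt)
Step 7: cell (5,2)='.' (+0 fires, +1 burnt)
  fire out at step 7

4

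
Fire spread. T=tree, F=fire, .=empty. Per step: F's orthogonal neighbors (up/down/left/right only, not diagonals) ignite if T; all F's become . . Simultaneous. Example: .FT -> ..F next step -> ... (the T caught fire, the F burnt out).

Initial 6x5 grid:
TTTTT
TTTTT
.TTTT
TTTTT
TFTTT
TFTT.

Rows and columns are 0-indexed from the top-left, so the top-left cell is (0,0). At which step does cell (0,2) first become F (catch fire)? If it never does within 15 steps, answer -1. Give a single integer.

Step 1: cell (0,2)='T' (+5 fires, +2 burnt)
Step 2: cell (0,2)='T' (+5 fires, +5 burnt)
Step 3: cell (0,2)='T' (+4 fires, +5 burnt)
Step 4: cell (0,2)='T' (+5 fires, +4 burnt)
Step 5: cell (0,2)='F' (+4 fires, +5 burnt)
  -> target ignites at step 5
Step 6: cell (0,2)='.' (+2 fires, +4 burnt)
Step 7: cell (0,2)='.' (+1 fires, +2 burnt)
Step 8: cell (0,2)='.' (+0 fires, +1 burnt)
  fire out at step 8

5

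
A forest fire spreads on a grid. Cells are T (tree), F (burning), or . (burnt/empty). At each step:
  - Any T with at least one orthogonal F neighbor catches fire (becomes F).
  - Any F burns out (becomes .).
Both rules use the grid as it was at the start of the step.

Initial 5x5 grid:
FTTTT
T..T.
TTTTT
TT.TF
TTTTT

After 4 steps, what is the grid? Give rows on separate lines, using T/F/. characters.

Step 1: 5 trees catch fire, 2 burn out
  .FTTT
  F..T.
  TTTTF
  TT.F.
  TTTTF
Step 2: 4 trees catch fire, 5 burn out
  ..FTT
  ...T.
  FTTF.
  TT...
  TTTF.
Step 3: 6 trees catch fire, 4 burn out
  ...FT
  ...F.
  .FF..
  FT...
  TTF..
Step 4: 4 trees catch fire, 6 burn out
  ....F
  .....
  .....
  .F...
  FF...

....F
.....
.....
.F...
FF...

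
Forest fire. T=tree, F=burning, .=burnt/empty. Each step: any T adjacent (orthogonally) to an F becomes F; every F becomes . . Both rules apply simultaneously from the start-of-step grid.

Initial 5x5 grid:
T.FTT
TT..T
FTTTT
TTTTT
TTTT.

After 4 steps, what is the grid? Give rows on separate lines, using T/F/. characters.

Step 1: 4 trees catch fire, 2 burn out
  T..FT
  FT..T
  .FTTT
  FTTTT
  TTTT.
Step 2: 6 trees catch fire, 4 burn out
  F...F
  .F..T
  ..FTT
  .FTTT
  FTTT.
Step 3: 4 trees catch fire, 6 burn out
  .....
  ....F
  ...FT
  ..FTT
  .FTT.
Step 4: 3 trees catch fire, 4 burn out
  .....
  .....
  ....F
  ...FT
  ..FT.

.....
.....
....F
...FT
..FT.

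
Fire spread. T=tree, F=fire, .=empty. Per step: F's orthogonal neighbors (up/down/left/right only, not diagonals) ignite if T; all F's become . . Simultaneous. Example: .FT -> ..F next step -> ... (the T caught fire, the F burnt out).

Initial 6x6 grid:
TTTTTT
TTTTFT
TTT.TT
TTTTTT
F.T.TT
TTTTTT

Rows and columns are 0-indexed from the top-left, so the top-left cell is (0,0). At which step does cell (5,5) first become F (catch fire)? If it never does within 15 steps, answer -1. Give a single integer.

Step 1: cell (5,5)='T' (+6 fires, +2 burnt)
Step 2: cell (5,5)='T' (+8 fires, +6 burnt)
Step 3: cell (5,5)='T' (+10 fires, +8 burnt)
Step 4: cell (5,5)='T' (+6 fires, +10 burnt)
Step 5: cell (5,5)='F' (+1 fires, +6 burnt)
  -> target ignites at step 5
Step 6: cell (5,5)='.' (+0 fires, +1 burnt)
  fire out at step 6

5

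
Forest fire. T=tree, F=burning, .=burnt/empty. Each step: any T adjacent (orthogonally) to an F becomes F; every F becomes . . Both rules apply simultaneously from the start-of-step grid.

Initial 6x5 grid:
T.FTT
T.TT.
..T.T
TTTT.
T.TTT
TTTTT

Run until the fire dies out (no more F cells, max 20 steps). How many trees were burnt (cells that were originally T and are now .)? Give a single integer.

Step 1: +2 fires, +1 burnt (F count now 2)
Step 2: +3 fires, +2 burnt (F count now 3)
Step 3: +1 fires, +3 burnt (F count now 1)
Step 4: +3 fires, +1 burnt (F count now 3)
Step 5: +3 fires, +3 burnt (F count now 3)
Step 6: +4 fires, +3 burnt (F count now 4)
Step 7: +2 fires, +4 burnt (F count now 2)
Step 8: +0 fires, +2 burnt (F count now 0)
Fire out after step 8
Initially T: 21, now '.': 27
Total burnt (originally-T cells now '.'): 18

Answer: 18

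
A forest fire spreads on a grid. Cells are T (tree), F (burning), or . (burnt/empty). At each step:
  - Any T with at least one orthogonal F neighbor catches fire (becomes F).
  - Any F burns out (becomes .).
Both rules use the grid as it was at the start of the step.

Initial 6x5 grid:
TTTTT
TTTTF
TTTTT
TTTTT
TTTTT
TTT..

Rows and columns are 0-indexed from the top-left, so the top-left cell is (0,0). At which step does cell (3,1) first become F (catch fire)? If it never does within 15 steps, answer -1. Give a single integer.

Step 1: cell (3,1)='T' (+3 fires, +1 burnt)
Step 2: cell (3,1)='T' (+4 fires, +3 burnt)
Step 3: cell (3,1)='T' (+5 fires, +4 burnt)
Step 4: cell (3,1)='T' (+5 fires, +5 burnt)
Step 5: cell (3,1)='F' (+4 fires, +5 burnt)
  -> target ignites at step 5
Step 6: cell (3,1)='.' (+3 fires, +4 burnt)
Step 7: cell (3,1)='.' (+2 fires, +3 burnt)
Step 8: cell (3,1)='.' (+1 fires, +2 burnt)
Step 9: cell (3,1)='.' (+0 fires, +1 burnt)
  fire out at step 9

5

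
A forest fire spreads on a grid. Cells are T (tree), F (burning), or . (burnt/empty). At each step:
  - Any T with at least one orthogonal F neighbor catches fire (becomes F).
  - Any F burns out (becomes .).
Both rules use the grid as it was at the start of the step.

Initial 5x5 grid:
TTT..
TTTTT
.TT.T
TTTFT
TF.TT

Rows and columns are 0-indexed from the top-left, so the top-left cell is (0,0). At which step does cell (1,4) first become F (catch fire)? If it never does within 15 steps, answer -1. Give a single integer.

Step 1: cell (1,4)='T' (+5 fires, +2 burnt)
Step 2: cell (1,4)='T' (+5 fires, +5 burnt)
Step 3: cell (1,4)='F' (+3 fires, +5 burnt)
  -> target ignites at step 3
Step 4: cell (1,4)='.' (+4 fires, +3 burnt)
Step 5: cell (1,4)='.' (+1 fires, +4 burnt)
Step 6: cell (1,4)='.' (+0 fires, +1 burnt)
  fire out at step 6

3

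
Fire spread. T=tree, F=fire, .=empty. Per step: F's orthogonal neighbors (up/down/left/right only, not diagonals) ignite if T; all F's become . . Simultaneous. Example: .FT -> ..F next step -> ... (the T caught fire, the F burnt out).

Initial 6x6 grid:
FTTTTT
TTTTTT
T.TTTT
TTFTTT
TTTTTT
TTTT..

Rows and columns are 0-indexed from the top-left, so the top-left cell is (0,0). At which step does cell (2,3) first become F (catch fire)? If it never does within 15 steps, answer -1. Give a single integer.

Step 1: cell (2,3)='T' (+6 fires, +2 burnt)
Step 2: cell (2,3)='F' (+10 fires, +6 burnt)
  -> target ignites at step 2
Step 3: cell (2,3)='.' (+8 fires, +10 burnt)
Step 4: cell (2,3)='.' (+5 fires, +8 burnt)
Step 5: cell (2,3)='.' (+2 fires, +5 burnt)
Step 6: cell (2,3)='.' (+0 fires, +2 burnt)
  fire out at step 6

2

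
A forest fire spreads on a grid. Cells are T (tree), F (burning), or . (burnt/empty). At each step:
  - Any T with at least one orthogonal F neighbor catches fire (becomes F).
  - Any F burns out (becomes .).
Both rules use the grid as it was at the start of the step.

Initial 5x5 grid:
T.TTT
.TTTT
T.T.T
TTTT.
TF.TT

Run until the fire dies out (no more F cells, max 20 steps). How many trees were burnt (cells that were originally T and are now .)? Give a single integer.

Answer: 17

Derivation:
Step 1: +2 fires, +1 burnt (F count now 2)
Step 2: +2 fires, +2 burnt (F count now 2)
Step 3: +3 fires, +2 burnt (F count now 3)
Step 4: +2 fires, +3 burnt (F count now 2)
Step 5: +4 fires, +2 burnt (F count now 4)
Step 6: +2 fires, +4 burnt (F count now 2)
Step 7: +2 fires, +2 burnt (F count now 2)
Step 8: +0 fires, +2 burnt (F count now 0)
Fire out after step 8
Initially T: 18, now '.': 24
Total burnt (originally-T cells now '.'): 17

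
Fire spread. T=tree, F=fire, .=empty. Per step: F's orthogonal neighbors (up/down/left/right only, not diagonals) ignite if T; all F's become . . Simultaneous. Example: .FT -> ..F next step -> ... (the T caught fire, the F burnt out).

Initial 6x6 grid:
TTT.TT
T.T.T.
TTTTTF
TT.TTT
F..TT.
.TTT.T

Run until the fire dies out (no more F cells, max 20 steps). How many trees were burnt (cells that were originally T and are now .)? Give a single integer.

Step 1: +3 fires, +2 burnt (F count now 3)
Step 2: +5 fires, +3 burnt (F count now 5)
Step 3: +6 fires, +5 burnt (F count now 6)
Step 4: +4 fires, +6 burnt (F count now 4)
Step 5: +3 fires, +4 burnt (F count now 3)
Step 6: +1 fires, +3 burnt (F count now 1)
Step 7: +1 fires, +1 burnt (F count now 1)
Step 8: +0 fires, +1 burnt (F count now 0)
Fire out after step 8
Initially T: 24, now '.': 35
Total burnt (originally-T cells now '.'): 23

Answer: 23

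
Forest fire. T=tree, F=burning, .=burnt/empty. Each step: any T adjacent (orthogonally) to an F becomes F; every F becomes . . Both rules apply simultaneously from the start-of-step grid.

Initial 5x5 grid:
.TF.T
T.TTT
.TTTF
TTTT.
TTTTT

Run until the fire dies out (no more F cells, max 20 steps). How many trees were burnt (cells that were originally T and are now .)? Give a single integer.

Answer: 17

Derivation:
Step 1: +4 fires, +2 burnt (F count now 4)
Step 2: +4 fires, +4 burnt (F count now 4)
Step 3: +3 fires, +4 burnt (F count now 3)
Step 4: +3 fires, +3 burnt (F count now 3)
Step 5: +2 fires, +3 burnt (F count now 2)
Step 6: +1 fires, +2 burnt (F count now 1)
Step 7: +0 fires, +1 burnt (F count now 0)
Fire out after step 7
Initially T: 18, now '.': 24
Total burnt (originally-T cells now '.'): 17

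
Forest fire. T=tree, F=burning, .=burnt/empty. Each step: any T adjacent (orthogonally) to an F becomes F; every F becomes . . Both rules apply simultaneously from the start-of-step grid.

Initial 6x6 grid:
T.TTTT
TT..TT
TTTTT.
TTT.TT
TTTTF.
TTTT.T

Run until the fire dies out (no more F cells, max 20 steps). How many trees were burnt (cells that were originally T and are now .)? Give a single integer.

Answer: 27

Derivation:
Step 1: +2 fires, +1 burnt (F count now 2)
Step 2: +4 fires, +2 burnt (F count now 4)
Step 3: +5 fires, +4 burnt (F count now 5)
Step 4: +6 fires, +5 burnt (F count now 6)
Step 5: +5 fires, +6 burnt (F count now 5)
Step 6: +3 fires, +5 burnt (F count now 3)
Step 7: +1 fires, +3 burnt (F count now 1)
Step 8: +1 fires, +1 burnt (F count now 1)
Step 9: +0 fires, +1 burnt (F count now 0)
Fire out after step 9
Initially T: 28, now '.': 35
Total burnt (originally-T cells now '.'): 27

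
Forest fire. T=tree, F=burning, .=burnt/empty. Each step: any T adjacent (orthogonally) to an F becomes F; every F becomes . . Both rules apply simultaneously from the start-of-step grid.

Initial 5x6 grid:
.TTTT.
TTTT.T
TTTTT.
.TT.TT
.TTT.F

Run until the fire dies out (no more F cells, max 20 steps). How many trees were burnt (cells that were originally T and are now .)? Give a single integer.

Answer: 20

Derivation:
Step 1: +1 fires, +1 burnt (F count now 1)
Step 2: +1 fires, +1 burnt (F count now 1)
Step 3: +1 fires, +1 burnt (F count now 1)
Step 4: +1 fires, +1 burnt (F count now 1)
Step 5: +2 fires, +1 burnt (F count now 2)
Step 6: +4 fires, +2 burnt (F count now 4)
Step 7: +6 fires, +4 burnt (F count now 6)
Step 8: +4 fires, +6 burnt (F count now 4)
Step 9: +0 fires, +4 burnt (F count now 0)
Fire out after step 9
Initially T: 21, now '.': 29
Total burnt (originally-T cells now '.'): 20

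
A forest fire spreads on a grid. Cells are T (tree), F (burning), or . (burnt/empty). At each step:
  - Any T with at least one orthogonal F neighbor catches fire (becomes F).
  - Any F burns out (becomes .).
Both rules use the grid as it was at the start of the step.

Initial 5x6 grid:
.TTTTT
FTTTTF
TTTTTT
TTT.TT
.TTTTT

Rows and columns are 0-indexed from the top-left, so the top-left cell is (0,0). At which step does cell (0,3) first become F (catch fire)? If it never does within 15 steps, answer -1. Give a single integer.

Step 1: cell (0,3)='T' (+5 fires, +2 burnt)
Step 2: cell (0,3)='T' (+8 fires, +5 burnt)
Step 3: cell (0,3)='F' (+7 fires, +8 burnt)
  -> target ignites at step 3
Step 4: cell (0,3)='.' (+3 fires, +7 burnt)
Step 5: cell (0,3)='.' (+2 fires, +3 burnt)
Step 6: cell (0,3)='.' (+0 fires, +2 burnt)
  fire out at step 6

3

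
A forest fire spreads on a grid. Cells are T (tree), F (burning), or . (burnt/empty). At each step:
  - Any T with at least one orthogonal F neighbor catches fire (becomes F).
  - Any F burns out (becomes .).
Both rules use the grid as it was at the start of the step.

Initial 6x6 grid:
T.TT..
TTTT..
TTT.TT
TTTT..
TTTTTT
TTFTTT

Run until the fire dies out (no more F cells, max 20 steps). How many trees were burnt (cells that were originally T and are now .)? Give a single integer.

Step 1: +3 fires, +1 burnt (F count now 3)
Step 2: +5 fires, +3 burnt (F count now 5)
Step 3: +6 fires, +5 burnt (F count now 6)
Step 4: +4 fires, +6 burnt (F count now 4)
Step 5: +4 fires, +4 burnt (F count now 4)
Step 6: +2 fires, +4 burnt (F count now 2)
Step 7: +1 fires, +2 burnt (F count now 1)
Step 8: +0 fires, +1 burnt (F count now 0)
Fire out after step 8
Initially T: 27, now '.': 34
Total burnt (originally-T cells now '.'): 25

Answer: 25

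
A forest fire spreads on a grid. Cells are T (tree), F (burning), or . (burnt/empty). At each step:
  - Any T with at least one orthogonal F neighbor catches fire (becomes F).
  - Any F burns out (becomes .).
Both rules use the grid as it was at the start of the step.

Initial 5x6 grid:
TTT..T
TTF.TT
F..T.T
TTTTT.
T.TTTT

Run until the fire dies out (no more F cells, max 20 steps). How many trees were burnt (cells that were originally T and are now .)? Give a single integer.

Step 1: +4 fires, +2 burnt (F count now 4)
Step 2: +4 fires, +4 burnt (F count now 4)
Step 3: +1 fires, +4 burnt (F count now 1)
Step 4: +2 fires, +1 burnt (F count now 2)
Step 5: +3 fires, +2 burnt (F count now 3)
Step 6: +1 fires, +3 burnt (F count now 1)
Step 7: +1 fires, +1 burnt (F count now 1)
Step 8: +0 fires, +1 burnt (F count now 0)
Fire out after step 8
Initially T: 20, now '.': 26
Total burnt (originally-T cells now '.'): 16

Answer: 16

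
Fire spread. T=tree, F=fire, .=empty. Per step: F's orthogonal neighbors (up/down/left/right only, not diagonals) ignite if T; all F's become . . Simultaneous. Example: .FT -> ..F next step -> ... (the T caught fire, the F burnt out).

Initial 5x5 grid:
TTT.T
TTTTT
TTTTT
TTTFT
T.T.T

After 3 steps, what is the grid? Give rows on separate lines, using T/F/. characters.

Step 1: 3 trees catch fire, 1 burn out
  TTT.T
  TTTTT
  TTTFT
  TTF.F
  T.T.T
Step 2: 6 trees catch fire, 3 burn out
  TTT.T
  TTTFT
  TTF.F
  TF...
  T.F.F
Step 3: 4 trees catch fire, 6 burn out
  TTT.T
  TTF.F
  TF...
  F....
  T....

TTT.T
TTF.F
TF...
F....
T....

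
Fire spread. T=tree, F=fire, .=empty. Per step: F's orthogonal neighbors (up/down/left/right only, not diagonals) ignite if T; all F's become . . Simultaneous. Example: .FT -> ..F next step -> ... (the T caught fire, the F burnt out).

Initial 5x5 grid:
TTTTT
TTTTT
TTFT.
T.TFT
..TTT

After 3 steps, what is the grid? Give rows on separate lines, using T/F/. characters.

Step 1: 6 trees catch fire, 2 burn out
  TTTTT
  TTFTT
  TF.F.
  T.F.F
  ..TFT
Step 2: 6 trees catch fire, 6 burn out
  TTFTT
  TF.FT
  F....
  T....
  ..F.F
Step 3: 5 trees catch fire, 6 burn out
  TF.FT
  F...F
  .....
  F....
  .....

TF.FT
F...F
.....
F....
.....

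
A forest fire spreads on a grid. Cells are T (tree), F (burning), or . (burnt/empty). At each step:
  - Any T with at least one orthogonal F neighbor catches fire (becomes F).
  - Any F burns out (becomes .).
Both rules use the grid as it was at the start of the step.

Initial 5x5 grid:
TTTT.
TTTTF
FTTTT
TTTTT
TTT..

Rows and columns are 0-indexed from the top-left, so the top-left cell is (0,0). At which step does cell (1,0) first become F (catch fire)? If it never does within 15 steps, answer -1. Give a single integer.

Step 1: cell (1,0)='F' (+5 fires, +2 burnt)
  -> target ignites at step 1
Step 2: cell (1,0)='.' (+9 fires, +5 burnt)
Step 3: cell (1,0)='.' (+5 fires, +9 burnt)
Step 4: cell (1,0)='.' (+1 fires, +5 burnt)
Step 5: cell (1,0)='.' (+0 fires, +1 burnt)
  fire out at step 5

1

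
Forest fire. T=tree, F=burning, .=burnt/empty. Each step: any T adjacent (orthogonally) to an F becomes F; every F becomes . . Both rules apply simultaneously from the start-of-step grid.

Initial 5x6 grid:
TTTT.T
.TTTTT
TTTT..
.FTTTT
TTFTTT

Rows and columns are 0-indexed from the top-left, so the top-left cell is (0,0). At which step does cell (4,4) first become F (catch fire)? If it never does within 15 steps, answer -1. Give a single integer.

Step 1: cell (4,4)='T' (+4 fires, +2 burnt)
Step 2: cell (4,4)='F' (+6 fires, +4 burnt)
  -> target ignites at step 2
Step 3: cell (4,4)='.' (+5 fires, +6 burnt)
Step 4: cell (4,4)='.' (+4 fires, +5 burnt)
Step 5: cell (4,4)='.' (+2 fires, +4 burnt)
Step 6: cell (4,4)='.' (+1 fires, +2 burnt)
Step 7: cell (4,4)='.' (+1 fires, +1 burnt)
Step 8: cell (4,4)='.' (+0 fires, +1 burnt)
  fire out at step 8

2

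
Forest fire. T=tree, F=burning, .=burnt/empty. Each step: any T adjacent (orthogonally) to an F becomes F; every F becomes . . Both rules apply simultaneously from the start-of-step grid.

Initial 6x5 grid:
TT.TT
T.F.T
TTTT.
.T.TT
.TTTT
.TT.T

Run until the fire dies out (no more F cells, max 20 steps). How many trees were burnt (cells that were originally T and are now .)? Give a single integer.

Answer: 17

Derivation:
Step 1: +1 fires, +1 burnt (F count now 1)
Step 2: +2 fires, +1 burnt (F count now 2)
Step 3: +3 fires, +2 burnt (F count now 3)
Step 4: +4 fires, +3 burnt (F count now 4)
Step 5: +4 fires, +4 burnt (F count now 4)
Step 6: +3 fires, +4 burnt (F count now 3)
Step 7: +0 fires, +3 burnt (F count now 0)
Fire out after step 7
Initially T: 20, now '.': 27
Total burnt (originally-T cells now '.'): 17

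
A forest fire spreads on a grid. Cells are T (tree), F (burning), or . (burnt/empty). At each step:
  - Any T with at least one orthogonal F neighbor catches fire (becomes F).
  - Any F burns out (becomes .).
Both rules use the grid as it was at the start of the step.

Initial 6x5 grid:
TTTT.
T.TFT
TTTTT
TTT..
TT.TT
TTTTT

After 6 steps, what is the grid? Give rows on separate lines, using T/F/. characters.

Step 1: 4 trees catch fire, 1 burn out
  TTTF.
  T.F.F
  TTTFT
  TTT..
  TT.TT
  TTTTT
Step 2: 3 trees catch fire, 4 burn out
  TTF..
  T....
  TTF.F
  TTT..
  TT.TT
  TTTTT
Step 3: 3 trees catch fire, 3 burn out
  TF...
  T....
  TF...
  TTF..
  TT.TT
  TTTTT
Step 4: 3 trees catch fire, 3 burn out
  F....
  T....
  F....
  TF...
  TT.TT
  TTTTT
Step 5: 3 trees catch fire, 3 burn out
  .....
  F....
  .....
  F....
  TF.TT
  TTTTT
Step 6: 2 trees catch fire, 3 burn out
  .....
  .....
  .....
  .....
  F..TT
  TFTTT

.....
.....
.....
.....
F..TT
TFTTT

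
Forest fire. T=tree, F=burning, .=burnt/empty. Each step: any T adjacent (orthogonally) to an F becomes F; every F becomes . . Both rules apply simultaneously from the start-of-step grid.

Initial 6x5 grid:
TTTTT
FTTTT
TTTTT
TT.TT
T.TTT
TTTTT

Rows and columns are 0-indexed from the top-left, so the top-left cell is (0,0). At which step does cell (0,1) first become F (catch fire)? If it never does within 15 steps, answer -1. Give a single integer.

Step 1: cell (0,1)='T' (+3 fires, +1 burnt)
Step 2: cell (0,1)='F' (+4 fires, +3 burnt)
  -> target ignites at step 2
Step 3: cell (0,1)='.' (+5 fires, +4 burnt)
Step 4: cell (0,1)='.' (+4 fires, +5 burnt)
Step 5: cell (0,1)='.' (+4 fires, +4 burnt)
Step 6: cell (0,1)='.' (+3 fires, +4 burnt)
Step 7: cell (0,1)='.' (+3 fires, +3 burnt)
Step 8: cell (0,1)='.' (+1 fires, +3 burnt)
Step 9: cell (0,1)='.' (+0 fires, +1 burnt)
  fire out at step 9

2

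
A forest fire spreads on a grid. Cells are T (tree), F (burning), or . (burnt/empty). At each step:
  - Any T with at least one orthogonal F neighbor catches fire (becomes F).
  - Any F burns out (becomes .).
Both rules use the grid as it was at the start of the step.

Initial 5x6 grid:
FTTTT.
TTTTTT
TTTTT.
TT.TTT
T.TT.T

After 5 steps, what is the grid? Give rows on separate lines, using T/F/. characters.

Step 1: 2 trees catch fire, 1 burn out
  .FTTT.
  FTTTTT
  TTTTT.
  TT.TTT
  T.TT.T
Step 2: 3 trees catch fire, 2 burn out
  ..FTT.
  .FTTTT
  FTTTT.
  TT.TTT
  T.TT.T
Step 3: 4 trees catch fire, 3 burn out
  ...FT.
  ..FTTT
  .FTTT.
  FT.TTT
  T.TT.T
Step 4: 5 trees catch fire, 4 burn out
  ....F.
  ...FTT
  ..FTT.
  .F.TTT
  F.TT.T
Step 5: 2 trees catch fire, 5 burn out
  ......
  ....FT
  ...FT.
  ...TTT
  ..TT.T

......
....FT
...FT.
...TTT
..TT.T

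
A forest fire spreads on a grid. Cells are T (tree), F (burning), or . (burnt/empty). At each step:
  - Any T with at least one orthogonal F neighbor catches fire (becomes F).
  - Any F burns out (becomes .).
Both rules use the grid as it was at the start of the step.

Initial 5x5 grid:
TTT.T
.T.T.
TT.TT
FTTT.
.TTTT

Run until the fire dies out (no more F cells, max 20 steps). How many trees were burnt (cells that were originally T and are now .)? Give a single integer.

Answer: 16

Derivation:
Step 1: +2 fires, +1 burnt (F count now 2)
Step 2: +3 fires, +2 burnt (F count now 3)
Step 3: +3 fires, +3 burnt (F count now 3)
Step 4: +3 fires, +3 burnt (F count now 3)
Step 5: +5 fires, +3 burnt (F count now 5)
Step 6: +0 fires, +5 burnt (F count now 0)
Fire out after step 6
Initially T: 17, now '.': 24
Total burnt (originally-T cells now '.'): 16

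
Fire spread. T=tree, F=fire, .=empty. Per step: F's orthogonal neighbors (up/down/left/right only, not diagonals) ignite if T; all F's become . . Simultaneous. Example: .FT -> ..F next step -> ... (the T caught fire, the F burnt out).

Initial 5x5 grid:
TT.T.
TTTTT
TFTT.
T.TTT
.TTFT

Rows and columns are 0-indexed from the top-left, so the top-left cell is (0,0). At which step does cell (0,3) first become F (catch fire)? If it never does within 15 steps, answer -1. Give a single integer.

Step 1: cell (0,3)='T' (+6 fires, +2 burnt)
Step 2: cell (0,3)='T' (+8 fires, +6 burnt)
Step 3: cell (0,3)='T' (+2 fires, +8 burnt)
Step 4: cell (0,3)='F' (+2 fires, +2 burnt)
  -> target ignites at step 4
Step 5: cell (0,3)='.' (+0 fires, +2 burnt)
  fire out at step 5

4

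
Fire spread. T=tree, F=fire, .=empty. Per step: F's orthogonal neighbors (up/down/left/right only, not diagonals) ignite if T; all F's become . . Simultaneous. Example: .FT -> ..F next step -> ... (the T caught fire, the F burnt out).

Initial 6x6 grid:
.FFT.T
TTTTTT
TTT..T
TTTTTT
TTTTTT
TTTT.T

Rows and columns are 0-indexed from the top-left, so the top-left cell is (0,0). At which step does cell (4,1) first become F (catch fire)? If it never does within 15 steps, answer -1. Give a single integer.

Step 1: cell (4,1)='T' (+3 fires, +2 burnt)
Step 2: cell (4,1)='T' (+4 fires, +3 burnt)
Step 3: cell (4,1)='T' (+4 fires, +4 burnt)
Step 4: cell (4,1)='F' (+5 fires, +4 burnt)
  -> target ignites at step 4
Step 5: cell (4,1)='.' (+7 fires, +5 burnt)
Step 6: cell (4,1)='.' (+4 fires, +7 burnt)
Step 7: cell (4,1)='.' (+1 fires, +4 burnt)
Step 8: cell (4,1)='.' (+1 fires, +1 burnt)
Step 9: cell (4,1)='.' (+0 fires, +1 burnt)
  fire out at step 9

4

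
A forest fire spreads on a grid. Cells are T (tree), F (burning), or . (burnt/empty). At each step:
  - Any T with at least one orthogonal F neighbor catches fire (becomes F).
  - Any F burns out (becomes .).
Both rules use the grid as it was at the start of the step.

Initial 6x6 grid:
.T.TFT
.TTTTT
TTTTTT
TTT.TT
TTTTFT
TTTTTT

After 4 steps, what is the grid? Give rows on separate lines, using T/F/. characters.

Step 1: 7 trees catch fire, 2 burn out
  .T.F.F
  .TTTFT
  TTTTTT
  TTT.FT
  TTTF.F
  TTTTFT
Step 2: 7 trees catch fire, 7 burn out
  .T....
  .TTF.F
  TTTTFT
  TTT..F
  TTF...
  TTTF.F
Step 3: 6 trees catch fire, 7 burn out
  .T....
  .TF...
  TTTF.F
  TTF...
  TF....
  TTF...
Step 4: 5 trees catch fire, 6 burn out
  .T....
  .F....
  TTF...
  TF....
  F.....
  TF....

.T....
.F....
TTF...
TF....
F.....
TF....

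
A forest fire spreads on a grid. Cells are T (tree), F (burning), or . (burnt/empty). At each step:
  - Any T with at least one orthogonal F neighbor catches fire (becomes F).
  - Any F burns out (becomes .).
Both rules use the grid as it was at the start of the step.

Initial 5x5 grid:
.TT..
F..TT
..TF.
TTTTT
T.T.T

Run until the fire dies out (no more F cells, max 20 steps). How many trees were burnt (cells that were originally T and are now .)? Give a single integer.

Step 1: +3 fires, +2 burnt (F count now 3)
Step 2: +3 fires, +3 burnt (F count now 3)
Step 3: +3 fires, +3 burnt (F count now 3)
Step 4: +1 fires, +3 burnt (F count now 1)
Step 5: +1 fires, +1 burnt (F count now 1)
Step 6: +0 fires, +1 burnt (F count now 0)
Fire out after step 6
Initially T: 13, now '.': 23
Total burnt (originally-T cells now '.'): 11

Answer: 11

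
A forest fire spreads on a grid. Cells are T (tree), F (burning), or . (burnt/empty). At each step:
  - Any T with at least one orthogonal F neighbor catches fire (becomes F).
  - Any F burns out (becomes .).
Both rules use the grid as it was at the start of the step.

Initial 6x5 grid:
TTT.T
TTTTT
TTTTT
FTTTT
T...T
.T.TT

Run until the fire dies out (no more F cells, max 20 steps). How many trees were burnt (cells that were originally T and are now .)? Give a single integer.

Step 1: +3 fires, +1 burnt (F count now 3)
Step 2: +3 fires, +3 burnt (F count now 3)
Step 3: +4 fires, +3 burnt (F count now 4)
Step 4: +4 fires, +4 burnt (F count now 4)
Step 5: +4 fires, +4 burnt (F count now 4)
Step 6: +2 fires, +4 burnt (F count now 2)
Step 7: +2 fires, +2 burnt (F count now 2)
Step 8: +0 fires, +2 burnt (F count now 0)
Fire out after step 8
Initially T: 23, now '.': 29
Total burnt (originally-T cells now '.'): 22

Answer: 22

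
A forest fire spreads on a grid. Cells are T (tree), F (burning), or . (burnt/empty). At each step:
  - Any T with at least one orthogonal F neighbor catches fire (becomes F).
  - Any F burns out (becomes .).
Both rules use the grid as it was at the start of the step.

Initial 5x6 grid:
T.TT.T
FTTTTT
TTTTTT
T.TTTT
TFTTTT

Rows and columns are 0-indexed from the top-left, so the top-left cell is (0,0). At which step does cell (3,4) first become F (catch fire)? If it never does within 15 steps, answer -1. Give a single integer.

Step 1: cell (3,4)='T' (+5 fires, +2 burnt)
Step 2: cell (3,4)='T' (+5 fires, +5 burnt)
Step 3: cell (3,4)='T' (+5 fires, +5 burnt)
Step 4: cell (3,4)='F' (+5 fires, +5 burnt)
  -> target ignites at step 4
Step 5: cell (3,4)='.' (+3 fires, +5 burnt)
Step 6: cell (3,4)='.' (+2 fires, +3 burnt)
Step 7: cell (3,4)='.' (+0 fires, +2 burnt)
  fire out at step 7

4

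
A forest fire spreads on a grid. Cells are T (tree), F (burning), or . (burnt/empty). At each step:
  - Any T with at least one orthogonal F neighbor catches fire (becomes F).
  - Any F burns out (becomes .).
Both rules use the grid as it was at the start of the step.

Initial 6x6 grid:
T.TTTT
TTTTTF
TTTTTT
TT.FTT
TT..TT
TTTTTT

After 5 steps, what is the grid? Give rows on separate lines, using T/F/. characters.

Step 1: 5 trees catch fire, 2 burn out
  T.TTTF
  TTTTF.
  TTTFTF
  TT..FT
  TT..TT
  TTTTTT
Step 2: 6 trees catch fire, 5 burn out
  T.TTF.
  TTTF..
  TTF.F.
  TT...F
  TT..FT
  TTTTTT
Step 3: 5 trees catch fire, 6 burn out
  T.TF..
  TTF...
  TF....
  TT....
  TT...F
  TTTTFT
Step 4: 6 trees catch fire, 5 burn out
  T.F...
  TF....
  F.....
  TF....
  TT....
  TTTF.F
Step 5: 4 trees catch fire, 6 burn out
  T.....
  F.....
  ......
  F.....
  TF....
  TTF...

T.....
F.....
......
F.....
TF....
TTF...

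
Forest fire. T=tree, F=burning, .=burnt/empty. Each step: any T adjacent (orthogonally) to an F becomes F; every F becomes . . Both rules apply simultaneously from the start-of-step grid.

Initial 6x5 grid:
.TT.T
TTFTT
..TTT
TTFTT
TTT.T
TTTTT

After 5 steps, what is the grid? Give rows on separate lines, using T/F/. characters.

Step 1: 7 trees catch fire, 2 burn out
  .TF.T
  TF.FT
  ..FTT
  TF.FT
  TTF.T
  TTTTT
Step 2: 8 trees catch fire, 7 burn out
  .F..T
  F...F
  ...FT
  F...F
  TF..T
  TTFTT
Step 3: 6 trees catch fire, 8 burn out
  ....F
  .....
  ....F
  .....
  F...F
  TF.FT
Step 4: 2 trees catch fire, 6 burn out
  .....
  .....
  .....
  .....
  .....
  F...F
Step 5: 0 trees catch fire, 2 burn out
  .....
  .....
  .....
  .....
  .....
  .....

.....
.....
.....
.....
.....
.....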